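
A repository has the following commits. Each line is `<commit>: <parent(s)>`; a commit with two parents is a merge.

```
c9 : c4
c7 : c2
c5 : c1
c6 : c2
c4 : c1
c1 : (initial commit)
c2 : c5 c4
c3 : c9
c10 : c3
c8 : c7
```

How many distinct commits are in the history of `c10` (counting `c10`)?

Walking parent pointers from c10: reachable set = {c1, c10, c3, c4, c9}.
That is 5 commits.

5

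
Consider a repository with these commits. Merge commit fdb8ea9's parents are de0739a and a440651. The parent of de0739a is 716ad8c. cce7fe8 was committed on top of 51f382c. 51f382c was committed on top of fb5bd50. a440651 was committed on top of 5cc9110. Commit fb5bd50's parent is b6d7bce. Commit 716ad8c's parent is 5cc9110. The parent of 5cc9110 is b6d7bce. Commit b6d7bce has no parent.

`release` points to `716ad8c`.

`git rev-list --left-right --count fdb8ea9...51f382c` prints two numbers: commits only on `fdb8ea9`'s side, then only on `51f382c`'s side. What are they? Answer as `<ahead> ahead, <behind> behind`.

5 ahead, 2 behind

Reachable from fdb8ea9: {5cc9110, 716ad8c, a440651, b6d7bce, de0739a, fdb8ea9}.
Reachable from 51f382c: {51f382c, b6d7bce, fb5bd50}.
Only in fdb8ea9's history (ahead): {5cc9110, 716ad8c, a440651, de0739a, fdb8ea9} — 5.
Only in 51f382c's history (behind): {51f382c, fb5bd50} — 2.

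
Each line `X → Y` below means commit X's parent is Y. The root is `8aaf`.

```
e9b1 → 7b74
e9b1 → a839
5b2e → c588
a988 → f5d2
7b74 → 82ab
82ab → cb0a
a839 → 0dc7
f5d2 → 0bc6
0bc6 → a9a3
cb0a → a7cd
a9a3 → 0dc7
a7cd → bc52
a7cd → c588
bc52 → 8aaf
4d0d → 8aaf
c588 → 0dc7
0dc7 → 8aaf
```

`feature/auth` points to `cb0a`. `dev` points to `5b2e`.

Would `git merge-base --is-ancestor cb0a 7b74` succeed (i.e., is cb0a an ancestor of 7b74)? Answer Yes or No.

Ancestors of 7b74 (commits reachable by following parents): {0dc7, 7b74, 82ab, 8aaf, a7cd, bc52, c588, cb0a}.
cb0a is in that set, so it is an ancestor of 7b74.

Yes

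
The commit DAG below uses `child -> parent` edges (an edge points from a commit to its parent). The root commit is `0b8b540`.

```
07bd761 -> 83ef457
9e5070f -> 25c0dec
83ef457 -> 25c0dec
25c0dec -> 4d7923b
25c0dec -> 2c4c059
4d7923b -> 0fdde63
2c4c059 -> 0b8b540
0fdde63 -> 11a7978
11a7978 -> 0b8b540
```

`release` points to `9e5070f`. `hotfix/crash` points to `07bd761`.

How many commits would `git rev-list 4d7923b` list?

Walking parent pointers from 4d7923b: reachable set = {0b8b540, 0fdde63, 11a7978, 4d7923b}.
That is 4 commits.

4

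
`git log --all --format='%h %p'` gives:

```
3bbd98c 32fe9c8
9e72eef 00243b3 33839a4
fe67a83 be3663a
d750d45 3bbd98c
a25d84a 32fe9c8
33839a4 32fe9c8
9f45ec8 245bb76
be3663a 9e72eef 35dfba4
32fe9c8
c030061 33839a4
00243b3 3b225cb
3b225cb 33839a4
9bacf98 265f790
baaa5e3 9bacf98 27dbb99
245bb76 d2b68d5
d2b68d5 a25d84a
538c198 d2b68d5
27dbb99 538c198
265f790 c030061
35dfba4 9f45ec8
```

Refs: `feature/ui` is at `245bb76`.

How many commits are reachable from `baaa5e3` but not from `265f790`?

Reachable from baaa5e3: {265f790, 27dbb99, 32fe9c8, 33839a4, 538c198, 9bacf98, a25d84a, baaa5e3, c030061, d2b68d5}.
Reachable from 265f790: {265f790, 32fe9c8, 33839a4, c030061}.
In baaa5e3's history but not 265f790's: {27dbb99, 538c198, 9bacf98, a25d84a, baaa5e3, d2b68d5} — 6 commits.

6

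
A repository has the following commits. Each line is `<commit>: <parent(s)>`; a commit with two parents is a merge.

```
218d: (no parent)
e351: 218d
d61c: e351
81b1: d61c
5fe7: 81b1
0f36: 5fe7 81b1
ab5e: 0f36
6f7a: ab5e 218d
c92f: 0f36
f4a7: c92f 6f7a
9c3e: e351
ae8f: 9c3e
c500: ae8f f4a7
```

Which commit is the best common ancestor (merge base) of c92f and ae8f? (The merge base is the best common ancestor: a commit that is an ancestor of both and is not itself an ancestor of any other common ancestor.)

Ancestors of c92f: {0f36, 218d, 5fe7, 81b1, c92f, d61c, e351}.
Ancestors of ae8f: {218d, 9c3e, ae8f, e351}.
Common ancestors: {218d, e351}.
Among these, e351 is not an ancestor of any other common ancestor — it is the merge base.

e351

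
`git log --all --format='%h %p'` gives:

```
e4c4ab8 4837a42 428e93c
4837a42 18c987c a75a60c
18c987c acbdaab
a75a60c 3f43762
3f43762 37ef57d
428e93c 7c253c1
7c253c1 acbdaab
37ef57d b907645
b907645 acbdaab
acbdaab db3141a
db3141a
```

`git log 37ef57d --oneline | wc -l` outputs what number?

4

Walking parent pointers from 37ef57d: reachable set = {37ef57d, acbdaab, b907645, db3141a}.
That is 4 commits.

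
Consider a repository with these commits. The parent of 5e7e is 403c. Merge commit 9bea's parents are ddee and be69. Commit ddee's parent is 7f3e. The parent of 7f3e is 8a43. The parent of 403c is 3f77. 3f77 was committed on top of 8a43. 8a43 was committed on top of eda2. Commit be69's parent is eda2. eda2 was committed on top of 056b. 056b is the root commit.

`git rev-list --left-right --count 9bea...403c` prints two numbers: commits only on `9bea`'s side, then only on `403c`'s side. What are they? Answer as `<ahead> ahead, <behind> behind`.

Reachable from 9bea: {056b, 7f3e, 8a43, 9bea, be69, ddee, eda2}.
Reachable from 403c: {056b, 3f77, 403c, 8a43, eda2}.
Only in 9bea's history (ahead): {7f3e, 9bea, be69, ddee} — 4.
Only in 403c's history (behind): {3f77, 403c} — 2.

4 ahead, 2 behind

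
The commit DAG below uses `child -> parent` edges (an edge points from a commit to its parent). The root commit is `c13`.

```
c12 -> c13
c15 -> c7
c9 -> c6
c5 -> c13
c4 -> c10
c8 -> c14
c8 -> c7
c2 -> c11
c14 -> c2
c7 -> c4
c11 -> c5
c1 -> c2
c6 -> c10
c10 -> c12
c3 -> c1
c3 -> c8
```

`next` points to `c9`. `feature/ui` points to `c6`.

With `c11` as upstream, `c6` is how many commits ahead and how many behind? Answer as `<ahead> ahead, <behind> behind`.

Reachable from c6: {c10, c12, c13, c6}.
Reachable from c11: {c11, c13, c5}.
Only in c6's history (ahead): {c10, c12, c6} — 3.
Only in c11's history (behind): {c11, c5} — 2.

3 ahead, 2 behind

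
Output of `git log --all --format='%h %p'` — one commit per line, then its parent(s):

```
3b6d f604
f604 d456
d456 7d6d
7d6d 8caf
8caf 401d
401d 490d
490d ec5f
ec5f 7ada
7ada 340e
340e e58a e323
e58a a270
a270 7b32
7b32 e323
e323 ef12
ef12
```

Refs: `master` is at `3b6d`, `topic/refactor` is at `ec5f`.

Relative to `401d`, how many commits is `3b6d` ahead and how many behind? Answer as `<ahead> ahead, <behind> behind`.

Reachable from 3b6d: {340e, 3b6d, 401d, 490d, 7ada, 7b32, 7d6d, 8caf, a270, d456, e323, e58a, ec5f, ef12, f604}.
Reachable from 401d: {340e, 401d, 490d, 7ada, 7b32, a270, e323, e58a, ec5f, ef12}.
Only in 3b6d's history (ahead): {3b6d, 7d6d, 8caf, d456, f604} — 5.
Only in 401d's history (behind): {} — 0.

5 ahead, 0 behind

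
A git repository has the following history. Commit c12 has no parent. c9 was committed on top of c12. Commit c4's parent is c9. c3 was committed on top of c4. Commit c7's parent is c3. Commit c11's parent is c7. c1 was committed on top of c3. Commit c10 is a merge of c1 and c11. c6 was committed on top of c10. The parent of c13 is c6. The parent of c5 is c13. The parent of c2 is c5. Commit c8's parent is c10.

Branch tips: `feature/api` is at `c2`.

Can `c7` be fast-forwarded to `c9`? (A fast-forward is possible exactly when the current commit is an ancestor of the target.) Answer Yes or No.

A fast-forward from c7 to c9 is possible iff c7 is an ancestor of c9.
Ancestors of c9: {c12, c9}.
c7 is not among them, so fast-forward is not possible.

No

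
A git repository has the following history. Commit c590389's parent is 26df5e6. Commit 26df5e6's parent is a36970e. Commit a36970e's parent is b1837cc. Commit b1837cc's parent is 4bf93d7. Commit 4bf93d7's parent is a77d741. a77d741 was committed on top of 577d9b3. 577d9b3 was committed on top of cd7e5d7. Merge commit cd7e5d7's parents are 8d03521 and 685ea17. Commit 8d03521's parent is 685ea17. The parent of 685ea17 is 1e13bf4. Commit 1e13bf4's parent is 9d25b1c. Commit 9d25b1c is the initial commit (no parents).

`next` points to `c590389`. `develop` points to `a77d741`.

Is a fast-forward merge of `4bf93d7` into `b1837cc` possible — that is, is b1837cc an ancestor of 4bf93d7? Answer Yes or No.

No

A fast-forward from b1837cc to 4bf93d7 is possible iff b1837cc is an ancestor of 4bf93d7.
Ancestors of 4bf93d7: {1e13bf4, 4bf93d7, 577d9b3, 685ea17, 8d03521, 9d25b1c, a77d741, cd7e5d7}.
b1837cc is not among them, so fast-forward is not possible.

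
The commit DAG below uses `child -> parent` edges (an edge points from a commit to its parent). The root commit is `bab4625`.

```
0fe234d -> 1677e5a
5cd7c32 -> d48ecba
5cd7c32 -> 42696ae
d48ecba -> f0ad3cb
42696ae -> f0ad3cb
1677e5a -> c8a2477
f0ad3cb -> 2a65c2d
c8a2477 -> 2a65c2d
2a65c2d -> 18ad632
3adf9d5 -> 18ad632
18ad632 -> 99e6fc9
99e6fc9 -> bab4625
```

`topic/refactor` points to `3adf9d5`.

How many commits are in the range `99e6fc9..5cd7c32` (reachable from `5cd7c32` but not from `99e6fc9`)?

6

Reachable from 5cd7c32: {18ad632, 2a65c2d, 42696ae, 5cd7c32, 99e6fc9, bab4625, d48ecba, f0ad3cb}.
Reachable from 99e6fc9: {99e6fc9, bab4625}.
In 5cd7c32's history but not 99e6fc9's: {18ad632, 2a65c2d, 42696ae, 5cd7c32, d48ecba, f0ad3cb} — 6 commits.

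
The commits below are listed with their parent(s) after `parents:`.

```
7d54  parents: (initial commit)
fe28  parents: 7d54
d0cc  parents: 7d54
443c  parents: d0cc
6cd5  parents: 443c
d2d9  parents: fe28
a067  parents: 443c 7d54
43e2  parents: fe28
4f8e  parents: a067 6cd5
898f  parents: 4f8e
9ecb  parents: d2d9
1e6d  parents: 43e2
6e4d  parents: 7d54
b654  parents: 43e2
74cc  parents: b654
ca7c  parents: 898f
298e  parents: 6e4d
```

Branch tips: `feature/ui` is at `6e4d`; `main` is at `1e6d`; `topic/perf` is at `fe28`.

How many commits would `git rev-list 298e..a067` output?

3

Reachable from a067: {443c, 7d54, a067, d0cc}.
Reachable from 298e: {298e, 6e4d, 7d54}.
In a067's history but not 298e's: {443c, a067, d0cc} — 3 commits.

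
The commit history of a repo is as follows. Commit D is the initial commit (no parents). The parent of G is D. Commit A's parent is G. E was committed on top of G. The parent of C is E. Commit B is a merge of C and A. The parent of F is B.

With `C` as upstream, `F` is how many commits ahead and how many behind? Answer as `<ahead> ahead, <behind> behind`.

Reachable from F: {A, B, C, D, E, F, G}.
Reachable from C: {C, D, E, G}.
Only in F's history (ahead): {A, B, F} — 3.
Only in C's history (behind): {} — 0.

3 ahead, 0 behind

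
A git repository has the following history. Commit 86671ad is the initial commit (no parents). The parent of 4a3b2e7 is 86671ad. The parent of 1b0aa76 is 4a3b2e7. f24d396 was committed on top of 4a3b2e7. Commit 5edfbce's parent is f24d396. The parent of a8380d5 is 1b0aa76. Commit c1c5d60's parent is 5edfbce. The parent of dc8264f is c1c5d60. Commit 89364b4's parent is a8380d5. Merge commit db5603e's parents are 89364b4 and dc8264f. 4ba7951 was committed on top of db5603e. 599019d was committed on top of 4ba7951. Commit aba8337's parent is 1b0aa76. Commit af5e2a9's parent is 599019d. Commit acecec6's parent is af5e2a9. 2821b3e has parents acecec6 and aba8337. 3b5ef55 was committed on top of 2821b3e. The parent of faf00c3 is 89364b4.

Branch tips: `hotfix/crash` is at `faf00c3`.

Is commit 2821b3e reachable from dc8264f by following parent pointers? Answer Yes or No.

Ancestors of dc8264f: {4a3b2e7, 5edfbce, 86671ad, c1c5d60, dc8264f, f24d396}.
2821b3e is not in that set, so it is not an ancestor of dc8264f.

No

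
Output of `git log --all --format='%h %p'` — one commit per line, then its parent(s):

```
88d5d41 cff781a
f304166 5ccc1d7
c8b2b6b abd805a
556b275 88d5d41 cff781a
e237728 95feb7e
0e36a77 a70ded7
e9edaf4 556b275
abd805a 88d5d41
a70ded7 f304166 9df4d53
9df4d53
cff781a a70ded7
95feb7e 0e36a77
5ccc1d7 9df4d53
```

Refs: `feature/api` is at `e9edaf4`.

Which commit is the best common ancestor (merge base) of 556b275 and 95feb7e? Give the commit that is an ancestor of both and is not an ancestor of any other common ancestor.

a70ded7

Ancestors of 556b275: {556b275, 5ccc1d7, 88d5d41, 9df4d53, a70ded7, cff781a, f304166}.
Ancestors of 95feb7e: {0e36a77, 5ccc1d7, 95feb7e, 9df4d53, a70ded7, f304166}.
Common ancestors: {5ccc1d7, 9df4d53, a70ded7, f304166}.
Among these, a70ded7 is not an ancestor of any other common ancestor — it is the merge base.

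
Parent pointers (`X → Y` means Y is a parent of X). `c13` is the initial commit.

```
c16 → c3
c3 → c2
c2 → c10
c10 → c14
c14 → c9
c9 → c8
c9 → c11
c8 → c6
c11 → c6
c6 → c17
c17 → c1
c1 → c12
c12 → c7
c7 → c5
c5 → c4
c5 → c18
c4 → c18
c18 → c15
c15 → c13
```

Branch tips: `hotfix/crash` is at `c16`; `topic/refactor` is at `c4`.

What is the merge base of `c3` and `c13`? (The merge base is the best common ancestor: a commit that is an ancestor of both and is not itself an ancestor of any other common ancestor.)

c13

Ancestors of c3: {c1, c10, c11, c12, c13, c14, c15, c17, c18, c2, c3, c4, c5, c6, c7, c8, c9}.
Ancestors of c13: {c13}.
Common ancestors: {c13}.
The only common ancestor is c13, so it is the merge base.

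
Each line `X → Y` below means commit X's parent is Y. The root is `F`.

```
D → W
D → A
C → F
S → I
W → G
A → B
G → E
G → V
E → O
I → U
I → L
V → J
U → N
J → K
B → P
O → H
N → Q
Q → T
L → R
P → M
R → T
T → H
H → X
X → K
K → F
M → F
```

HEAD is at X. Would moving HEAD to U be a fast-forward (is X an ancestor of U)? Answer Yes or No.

Yes

A fast-forward from X to U is possible iff X is an ancestor of U.
Ancestors of U: {F, H, K, N, Q, T, U, X}.
X is among them, so fast-forward is possible.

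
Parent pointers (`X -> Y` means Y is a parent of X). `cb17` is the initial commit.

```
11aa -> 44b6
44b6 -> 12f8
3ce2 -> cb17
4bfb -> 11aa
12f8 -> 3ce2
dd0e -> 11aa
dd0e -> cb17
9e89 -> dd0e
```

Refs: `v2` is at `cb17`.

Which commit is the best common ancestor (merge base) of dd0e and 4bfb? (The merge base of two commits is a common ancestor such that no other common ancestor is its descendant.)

Ancestors of dd0e: {11aa, 12f8, 3ce2, 44b6, cb17, dd0e}.
Ancestors of 4bfb: {11aa, 12f8, 3ce2, 44b6, 4bfb, cb17}.
Common ancestors: {11aa, 12f8, 3ce2, 44b6, cb17}.
Among these, 11aa is not an ancestor of any other common ancestor — it is the merge base.

11aa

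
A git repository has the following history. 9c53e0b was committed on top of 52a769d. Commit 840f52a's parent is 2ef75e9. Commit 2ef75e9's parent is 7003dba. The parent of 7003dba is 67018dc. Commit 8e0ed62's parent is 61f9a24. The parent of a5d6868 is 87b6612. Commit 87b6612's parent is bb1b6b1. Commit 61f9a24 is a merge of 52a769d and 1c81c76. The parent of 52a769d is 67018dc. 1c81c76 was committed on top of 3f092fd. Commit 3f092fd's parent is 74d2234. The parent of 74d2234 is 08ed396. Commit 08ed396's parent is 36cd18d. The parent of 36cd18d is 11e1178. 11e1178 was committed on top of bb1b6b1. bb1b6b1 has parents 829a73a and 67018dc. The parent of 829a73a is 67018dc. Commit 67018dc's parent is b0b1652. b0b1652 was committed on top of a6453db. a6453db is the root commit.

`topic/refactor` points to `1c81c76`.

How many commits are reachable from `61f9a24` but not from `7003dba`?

10

Reachable from 61f9a24: {08ed396, 11e1178, 1c81c76, 36cd18d, 3f092fd, 52a769d, 61f9a24, 67018dc, 74d2234, 829a73a, a6453db, b0b1652, bb1b6b1}.
Reachable from 7003dba: {67018dc, 7003dba, a6453db, b0b1652}.
In 61f9a24's history but not 7003dba's: {08ed396, 11e1178, 1c81c76, 36cd18d, 3f092fd, 52a769d, 61f9a24, 74d2234, 829a73a, bb1b6b1} — 10 commits.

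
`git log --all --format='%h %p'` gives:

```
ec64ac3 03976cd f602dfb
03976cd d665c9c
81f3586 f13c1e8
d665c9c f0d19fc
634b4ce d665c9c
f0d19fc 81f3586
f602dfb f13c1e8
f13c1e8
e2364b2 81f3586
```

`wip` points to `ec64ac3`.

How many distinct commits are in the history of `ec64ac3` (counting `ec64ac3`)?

Walking parent pointers from ec64ac3: reachable set = {03976cd, 81f3586, d665c9c, ec64ac3, f0d19fc, f13c1e8, f602dfb}.
That is 7 commits.

7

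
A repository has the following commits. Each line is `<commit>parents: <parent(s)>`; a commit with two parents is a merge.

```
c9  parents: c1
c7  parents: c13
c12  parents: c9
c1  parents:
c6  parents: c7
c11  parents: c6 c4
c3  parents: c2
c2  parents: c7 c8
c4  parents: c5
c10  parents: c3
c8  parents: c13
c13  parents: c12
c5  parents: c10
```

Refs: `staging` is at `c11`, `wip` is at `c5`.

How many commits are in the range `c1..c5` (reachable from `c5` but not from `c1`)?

9

Reachable from c5: {c1, c10, c12, c13, c2, c3, c5, c7, c8, c9}.
Reachable from c1: {c1}.
In c5's history but not c1's: {c10, c12, c13, c2, c3, c5, c7, c8, c9} — 9 commits.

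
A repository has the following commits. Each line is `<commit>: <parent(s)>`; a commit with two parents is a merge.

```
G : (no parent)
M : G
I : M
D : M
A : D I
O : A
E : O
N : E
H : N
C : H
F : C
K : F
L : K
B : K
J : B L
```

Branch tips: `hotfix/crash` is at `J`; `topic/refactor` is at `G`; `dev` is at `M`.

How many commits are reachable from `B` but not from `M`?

11

Reachable from B: {A, B, C, D, E, F, G, H, I, K, M, N, O}.
Reachable from M: {G, M}.
In B's history but not M's: {A, B, C, D, E, F, H, I, K, N, O} — 11 commits.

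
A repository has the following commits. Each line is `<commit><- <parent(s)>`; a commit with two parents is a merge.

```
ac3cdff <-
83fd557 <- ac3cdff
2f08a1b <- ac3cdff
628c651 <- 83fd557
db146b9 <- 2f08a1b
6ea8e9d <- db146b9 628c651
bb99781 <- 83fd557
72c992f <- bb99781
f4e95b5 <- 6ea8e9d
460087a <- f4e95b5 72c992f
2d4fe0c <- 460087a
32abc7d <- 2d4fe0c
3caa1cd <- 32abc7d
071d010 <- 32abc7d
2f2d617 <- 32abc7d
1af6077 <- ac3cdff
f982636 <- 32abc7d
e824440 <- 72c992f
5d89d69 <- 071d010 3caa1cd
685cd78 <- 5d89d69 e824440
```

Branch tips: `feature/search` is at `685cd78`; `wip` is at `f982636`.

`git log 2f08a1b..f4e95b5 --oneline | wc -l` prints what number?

Reachable from f4e95b5: {2f08a1b, 628c651, 6ea8e9d, 83fd557, ac3cdff, db146b9, f4e95b5}.
Reachable from 2f08a1b: {2f08a1b, ac3cdff}.
In f4e95b5's history but not 2f08a1b's: {628c651, 6ea8e9d, 83fd557, db146b9, f4e95b5} — 5 commits.

5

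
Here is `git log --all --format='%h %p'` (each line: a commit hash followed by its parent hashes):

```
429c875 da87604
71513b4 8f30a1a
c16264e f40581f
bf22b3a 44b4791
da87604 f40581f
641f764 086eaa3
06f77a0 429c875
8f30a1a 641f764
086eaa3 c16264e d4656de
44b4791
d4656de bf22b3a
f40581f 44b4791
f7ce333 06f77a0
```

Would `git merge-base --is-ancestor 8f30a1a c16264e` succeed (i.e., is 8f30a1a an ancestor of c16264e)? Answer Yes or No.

Ancestors of c16264e: {44b4791, c16264e, f40581f}.
8f30a1a is not in that set, so it is not an ancestor of c16264e.

No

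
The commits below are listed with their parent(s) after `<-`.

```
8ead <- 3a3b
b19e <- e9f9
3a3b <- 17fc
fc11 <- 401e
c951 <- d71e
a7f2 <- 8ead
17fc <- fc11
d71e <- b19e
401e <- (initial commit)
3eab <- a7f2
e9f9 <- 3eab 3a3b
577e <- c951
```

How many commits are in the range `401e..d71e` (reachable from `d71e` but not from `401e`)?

Reachable from d71e: {17fc, 3a3b, 3eab, 401e, 8ead, a7f2, b19e, d71e, e9f9, fc11}.
Reachable from 401e: {401e}.
In d71e's history but not 401e's: {17fc, 3a3b, 3eab, 8ead, a7f2, b19e, d71e, e9f9, fc11} — 9 commits.

9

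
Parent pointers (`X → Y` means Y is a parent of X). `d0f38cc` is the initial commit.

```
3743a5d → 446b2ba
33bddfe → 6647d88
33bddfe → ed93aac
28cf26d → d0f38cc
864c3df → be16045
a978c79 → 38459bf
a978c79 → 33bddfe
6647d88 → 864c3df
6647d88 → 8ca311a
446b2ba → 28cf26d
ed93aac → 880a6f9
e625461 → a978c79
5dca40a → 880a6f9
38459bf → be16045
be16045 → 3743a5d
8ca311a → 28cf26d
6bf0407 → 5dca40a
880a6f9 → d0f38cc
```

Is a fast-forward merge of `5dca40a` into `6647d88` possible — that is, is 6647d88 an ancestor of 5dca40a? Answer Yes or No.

No

A fast-forward from 6647d88 to 5dca40a is possible iff 6647d88 is an ancestor of 5dca40a.
Ancestors of 5dca40a: {5dca40a, 880a6f9, d0f38cc}.
6647d88 is not among them, so fast-forward is not possible.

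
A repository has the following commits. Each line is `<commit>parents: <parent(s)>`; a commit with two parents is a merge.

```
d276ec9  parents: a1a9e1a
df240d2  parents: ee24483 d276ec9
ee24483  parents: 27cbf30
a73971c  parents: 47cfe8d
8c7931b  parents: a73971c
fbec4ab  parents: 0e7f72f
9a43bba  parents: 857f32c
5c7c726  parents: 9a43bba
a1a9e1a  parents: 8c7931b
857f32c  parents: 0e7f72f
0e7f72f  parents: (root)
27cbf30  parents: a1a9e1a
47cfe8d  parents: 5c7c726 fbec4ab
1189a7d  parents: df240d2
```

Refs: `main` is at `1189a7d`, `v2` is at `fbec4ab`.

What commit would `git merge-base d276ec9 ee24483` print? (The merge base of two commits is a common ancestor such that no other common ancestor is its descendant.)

Ancestors of d276ec9: {0e7f72f, 47cfe8d, 5c7c726, 857f32c, 8c7931b, 9a43bba, a1a9e1a, a73971c, d276ec9, fbec4ab}.
Ancestors of ee24483: {0e7f72f, 27cbf30, 47cfe8d, 5c7c726, 857f32c, 8c7931b, 9a43bba, a1a9e1a, a73971c, ee24483, fbec4ab}.
Common ancestors: {0e7f72f, 47cfe8d, 5c7c726, 857f32c, 8c7931b, 9a43bba, a1a9e1a, a73971c, fbec4ab}.
Among these, a1a9e1a is not an ancestor of any other common ancestor — it is the merge base.

a1a9e1a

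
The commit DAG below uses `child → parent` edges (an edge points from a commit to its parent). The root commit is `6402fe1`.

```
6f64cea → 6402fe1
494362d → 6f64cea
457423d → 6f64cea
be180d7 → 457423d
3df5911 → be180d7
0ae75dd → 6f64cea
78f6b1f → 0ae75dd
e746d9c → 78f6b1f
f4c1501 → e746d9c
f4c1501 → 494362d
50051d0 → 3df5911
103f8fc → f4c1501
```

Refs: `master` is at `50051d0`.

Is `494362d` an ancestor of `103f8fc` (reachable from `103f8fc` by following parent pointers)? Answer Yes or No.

Yes

Ancestors of 103f8fc (commits reachable by following parents): {0ae75dd, 103f8fc, 494362d, 6402fe1, 6f64cea, 78f6b1f, e746d9c, f4c1501}.
494362d is in that set, so it is an ancestor of 103f8fc.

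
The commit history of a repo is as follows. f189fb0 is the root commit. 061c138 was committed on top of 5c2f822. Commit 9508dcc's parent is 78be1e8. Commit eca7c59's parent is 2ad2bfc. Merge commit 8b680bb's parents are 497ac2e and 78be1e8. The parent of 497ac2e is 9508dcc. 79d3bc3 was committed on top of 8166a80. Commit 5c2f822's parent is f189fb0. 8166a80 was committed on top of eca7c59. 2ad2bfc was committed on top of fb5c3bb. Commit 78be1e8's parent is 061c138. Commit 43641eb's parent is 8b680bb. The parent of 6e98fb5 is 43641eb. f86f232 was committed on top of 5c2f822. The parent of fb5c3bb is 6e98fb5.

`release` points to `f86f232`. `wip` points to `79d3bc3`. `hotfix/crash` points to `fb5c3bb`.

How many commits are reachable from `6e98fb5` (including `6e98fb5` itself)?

9

Walking parent pointers from 6e98fb5: reachable set = {061c138, 43641eb, 497ac2e, 5c2f822, 6e98fb5, 78be1e8, 8b680bb, 9508dcc, f189fb0}.
That is 9 commits.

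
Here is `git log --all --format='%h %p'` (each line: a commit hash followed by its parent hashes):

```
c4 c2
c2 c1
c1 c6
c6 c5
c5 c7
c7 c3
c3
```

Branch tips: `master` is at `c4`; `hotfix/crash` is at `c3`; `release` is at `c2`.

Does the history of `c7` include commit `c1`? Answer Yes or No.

No

Ancestors of c7: {c3, c7}.
c1 is not in that set, so it is not an ancestor of c7.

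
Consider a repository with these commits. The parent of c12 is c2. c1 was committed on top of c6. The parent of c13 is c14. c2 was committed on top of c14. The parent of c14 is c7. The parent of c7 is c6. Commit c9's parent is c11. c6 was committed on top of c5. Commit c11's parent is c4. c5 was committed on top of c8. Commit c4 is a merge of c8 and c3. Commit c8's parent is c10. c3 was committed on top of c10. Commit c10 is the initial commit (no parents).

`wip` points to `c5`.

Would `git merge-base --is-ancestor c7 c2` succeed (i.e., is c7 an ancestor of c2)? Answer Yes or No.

Ancestors of c2 (commits reachable by following parents): {c10, c14, c2, c5, c6, c7, c8}.
c7 is in that set, so it is an ancestor of c2.

Yes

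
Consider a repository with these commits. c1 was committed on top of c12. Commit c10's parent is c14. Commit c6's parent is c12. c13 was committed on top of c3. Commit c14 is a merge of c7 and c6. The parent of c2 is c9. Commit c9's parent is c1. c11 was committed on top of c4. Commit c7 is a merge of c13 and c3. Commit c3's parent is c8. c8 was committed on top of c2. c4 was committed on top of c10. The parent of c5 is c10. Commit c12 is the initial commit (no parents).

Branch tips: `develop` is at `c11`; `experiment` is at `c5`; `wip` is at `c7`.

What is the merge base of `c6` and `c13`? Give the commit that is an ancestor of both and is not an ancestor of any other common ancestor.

Ancestors of c6: {c12, c6}.
Ancestors of c13: {c1, c12, c13, c2, c3, c8, c9}.
Common ancestors: {c12}.
The only common ancestor is c12, so it is the merge base.

c12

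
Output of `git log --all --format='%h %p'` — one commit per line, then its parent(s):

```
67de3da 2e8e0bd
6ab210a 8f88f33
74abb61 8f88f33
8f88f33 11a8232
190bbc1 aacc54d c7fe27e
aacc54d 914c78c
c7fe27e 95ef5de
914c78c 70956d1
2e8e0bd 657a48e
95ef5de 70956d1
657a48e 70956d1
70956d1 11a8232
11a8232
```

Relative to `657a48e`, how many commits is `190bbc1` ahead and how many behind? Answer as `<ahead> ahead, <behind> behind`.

Reachable from 190bbc1: {11a8232, 190bbc1, 70956d1, 914c78c, 95ef5de, aacc54d, c7fe27e}.
Reachable from 657a48e: {11a8232, 657a48e, 70956d1}.
Only in 190bbc1's history (ahead): {190bbc1, 914c78c, 95ef5de, aacc54d, c7fe27e} — 5.
Only in 657a48e's history (behind): {657a48e} — 1.

5 ahead, 1 behind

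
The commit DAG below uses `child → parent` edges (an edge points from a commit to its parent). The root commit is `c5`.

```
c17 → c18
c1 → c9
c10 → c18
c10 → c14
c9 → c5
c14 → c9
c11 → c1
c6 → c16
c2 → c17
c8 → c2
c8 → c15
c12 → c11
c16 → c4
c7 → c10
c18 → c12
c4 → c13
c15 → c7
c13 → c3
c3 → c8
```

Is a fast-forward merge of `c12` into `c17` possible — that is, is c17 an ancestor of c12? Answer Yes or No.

A fast-forward from c17 to c12 is possible iff c17 is an ancestor of c12.
Ancestors of c12: {c1, c11, c12, c5, c9}.
c17 is not among them, so fast-forward is not possible.

No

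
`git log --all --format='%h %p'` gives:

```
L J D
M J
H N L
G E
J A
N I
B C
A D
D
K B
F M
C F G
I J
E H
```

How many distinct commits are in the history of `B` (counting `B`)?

Walking parent pointers from B: reachable set = {A, B, C, D, E, F, G, H, I, J, L, M, N}.
That is 13 commits.

13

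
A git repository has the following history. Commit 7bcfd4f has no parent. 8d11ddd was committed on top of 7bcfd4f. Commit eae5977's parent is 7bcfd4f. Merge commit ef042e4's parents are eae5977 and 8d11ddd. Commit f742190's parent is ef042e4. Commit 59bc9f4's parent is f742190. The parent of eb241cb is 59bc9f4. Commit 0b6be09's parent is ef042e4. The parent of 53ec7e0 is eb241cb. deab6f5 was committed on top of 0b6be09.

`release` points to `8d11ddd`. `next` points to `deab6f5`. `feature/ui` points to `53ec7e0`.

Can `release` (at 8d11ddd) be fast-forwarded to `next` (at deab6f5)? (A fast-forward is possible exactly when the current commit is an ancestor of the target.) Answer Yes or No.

A fast-forward from 8d11ddd to deab6f5 is possible iff 8d11ddd is an ancestor of deab6f5.
Ancestors of deab6f5: {0b6be09, 7bcfd4f, 8d11ddd, deab6f5, eae5977, ef042e4}.
8d11ddd is among them, so fast-forward is possible.

Yes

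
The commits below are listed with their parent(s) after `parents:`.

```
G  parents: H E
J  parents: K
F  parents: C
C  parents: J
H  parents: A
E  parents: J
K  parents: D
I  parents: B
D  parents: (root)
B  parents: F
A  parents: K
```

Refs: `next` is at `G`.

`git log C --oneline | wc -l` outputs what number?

4

Walking parent pointers from C: reachable set = {C, D, J, K}.
That is 4 commits.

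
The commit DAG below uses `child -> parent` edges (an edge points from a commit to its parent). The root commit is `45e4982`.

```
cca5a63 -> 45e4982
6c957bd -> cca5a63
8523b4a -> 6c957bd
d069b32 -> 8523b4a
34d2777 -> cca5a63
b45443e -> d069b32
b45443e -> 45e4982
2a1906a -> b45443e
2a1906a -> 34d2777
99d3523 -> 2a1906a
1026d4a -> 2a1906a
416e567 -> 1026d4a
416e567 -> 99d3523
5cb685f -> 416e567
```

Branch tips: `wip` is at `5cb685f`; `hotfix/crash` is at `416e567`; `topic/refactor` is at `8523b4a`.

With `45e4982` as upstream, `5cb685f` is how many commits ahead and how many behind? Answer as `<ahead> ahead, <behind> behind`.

Reachable from 5cb685f: {1026d4a, 2a1906a, 34d2777, 416e567, 45e4982, 5cb685f, 6c957bd, 8523b4a, 99d3523, b45443e, cca5a63, d069b32}.
Reachable from 45e4982: {45e4982}.
Only in 5cb685f's history (ahead): {1026d4a, 2a1906a, 34d2777, 416e567, 5cb685f, 6c957bd, 8523b4a, 99d3523, b45443e, cca5a63, d069b32} — 11.
Only in 45e4982's history (behind): {} — 0.

11 ahead, 0 behind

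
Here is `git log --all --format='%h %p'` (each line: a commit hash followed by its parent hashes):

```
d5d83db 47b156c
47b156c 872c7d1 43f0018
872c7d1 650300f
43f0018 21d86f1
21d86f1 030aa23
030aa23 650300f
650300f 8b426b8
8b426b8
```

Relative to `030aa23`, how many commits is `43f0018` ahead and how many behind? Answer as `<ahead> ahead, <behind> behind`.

Reachable from 43f0018: {030aa23, 21d86f1, 43f0018, 650300f, 8b426b8}.
Reachable from 030aa23: {030aa23, 650300f, 8b426b8}.
Only in 43f0018's history (ahead): {21d86f1, 43f0018} — 2.
Only in 030aa23's history (behind): {} — 0.

2 ahead, 0 behind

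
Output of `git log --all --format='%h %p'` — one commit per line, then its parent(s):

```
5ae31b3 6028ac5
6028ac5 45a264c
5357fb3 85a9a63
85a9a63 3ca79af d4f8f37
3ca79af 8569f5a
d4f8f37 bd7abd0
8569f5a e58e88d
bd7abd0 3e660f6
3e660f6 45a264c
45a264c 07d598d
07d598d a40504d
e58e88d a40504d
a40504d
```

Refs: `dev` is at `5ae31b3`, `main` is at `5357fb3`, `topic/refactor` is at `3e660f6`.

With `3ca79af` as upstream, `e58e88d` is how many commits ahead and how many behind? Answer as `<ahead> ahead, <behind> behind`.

0 ahead, 2 behind

Reachable from e58e88d: {a40504d, e58e88d}.
Reachable from 3ca79af: {3ca79af, 8569f5a, a40504d, e58e88d}.
Only in e58e88d's history (ahead): {} — 0.
Only in 3ca79af's history (behind): {3ca79af, 8569f5a} — 2.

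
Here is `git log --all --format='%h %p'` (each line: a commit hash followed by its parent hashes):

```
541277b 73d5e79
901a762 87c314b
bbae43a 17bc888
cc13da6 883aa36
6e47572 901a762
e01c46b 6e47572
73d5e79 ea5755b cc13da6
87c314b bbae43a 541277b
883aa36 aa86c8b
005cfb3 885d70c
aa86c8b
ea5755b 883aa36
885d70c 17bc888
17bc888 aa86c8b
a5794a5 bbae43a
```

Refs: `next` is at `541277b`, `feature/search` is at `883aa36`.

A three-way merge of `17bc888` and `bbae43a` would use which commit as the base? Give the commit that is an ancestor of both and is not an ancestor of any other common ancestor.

17bc888

Ancestors of 17bc888: {17bc888, aa86c8b}.
Ancestors of bbae43a: {17bc888, aa86c8b, bbae43a}.
Common ancestors: {17bc888, aa86c8b}.
Among these, 17bc888 is not an ancestor of any other common ancestor — it is the merge base.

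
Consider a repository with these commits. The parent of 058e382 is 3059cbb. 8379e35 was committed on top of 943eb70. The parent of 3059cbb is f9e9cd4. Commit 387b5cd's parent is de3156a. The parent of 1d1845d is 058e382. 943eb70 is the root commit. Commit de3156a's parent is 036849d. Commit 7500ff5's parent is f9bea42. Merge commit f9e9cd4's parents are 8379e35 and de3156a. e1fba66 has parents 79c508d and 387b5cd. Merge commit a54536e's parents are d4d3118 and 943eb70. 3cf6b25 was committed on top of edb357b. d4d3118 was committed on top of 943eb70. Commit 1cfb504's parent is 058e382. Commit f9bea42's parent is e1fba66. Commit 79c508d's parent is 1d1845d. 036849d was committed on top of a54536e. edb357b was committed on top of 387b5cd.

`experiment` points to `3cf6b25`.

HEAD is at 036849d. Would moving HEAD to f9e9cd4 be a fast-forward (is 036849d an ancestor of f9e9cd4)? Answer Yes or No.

Yes

A fast-forward from 036849d to f9e9cd4 is possible iff 036849d is an ancestor of f9e9cd4.
Ancestors of f9e9cd4: {036849d, 8379e35, 943eb70, a54536e, d4d3118, de3156a, f9e9cd4}.
036849d is among them, so fast-forward is possible.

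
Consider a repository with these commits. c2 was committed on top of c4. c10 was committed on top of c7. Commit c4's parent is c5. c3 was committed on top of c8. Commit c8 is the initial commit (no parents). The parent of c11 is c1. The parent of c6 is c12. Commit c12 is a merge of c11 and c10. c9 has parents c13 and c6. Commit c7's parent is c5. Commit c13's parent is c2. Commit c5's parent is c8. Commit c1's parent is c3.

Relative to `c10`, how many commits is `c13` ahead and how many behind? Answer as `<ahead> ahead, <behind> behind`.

3 ahead, 2 behind

Reachable from c13: {c13, c2, c4, c5, c8}.
Reachable from c10: {c10, c5, c7, c8}.
Only in c13's history (ahead): {c13, c2, c4} — 3.
Only in c10's history (behind): {c10, c7} — 2.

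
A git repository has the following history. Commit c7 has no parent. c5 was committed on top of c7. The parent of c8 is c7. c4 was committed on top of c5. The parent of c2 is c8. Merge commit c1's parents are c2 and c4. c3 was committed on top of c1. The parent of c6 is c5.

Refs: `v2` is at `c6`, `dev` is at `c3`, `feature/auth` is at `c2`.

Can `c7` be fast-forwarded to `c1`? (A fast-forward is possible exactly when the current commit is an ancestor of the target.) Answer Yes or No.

A fast-forward from c7 to c1 is possible iff c7 is an ancestor of c1.
Ancestors of c1: {c1, c2, c4, c5, c7, c8}.
c7 is among them, so fast-forward is possible.

Yes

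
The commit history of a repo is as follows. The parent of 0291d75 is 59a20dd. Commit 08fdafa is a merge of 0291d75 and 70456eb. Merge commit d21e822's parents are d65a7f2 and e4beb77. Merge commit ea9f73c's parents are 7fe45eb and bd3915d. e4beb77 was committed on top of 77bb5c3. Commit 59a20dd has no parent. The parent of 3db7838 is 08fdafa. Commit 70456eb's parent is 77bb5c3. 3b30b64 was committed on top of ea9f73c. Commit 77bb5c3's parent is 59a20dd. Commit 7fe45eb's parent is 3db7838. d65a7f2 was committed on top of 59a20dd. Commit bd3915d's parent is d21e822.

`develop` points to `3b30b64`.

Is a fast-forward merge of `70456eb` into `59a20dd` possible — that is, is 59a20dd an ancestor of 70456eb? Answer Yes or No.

Yes

A fast-forward from 59a20dd to 70456eb is possible iff 59a20dd is an ancestor of 70456eb.
Ancestors of 70456eb: {59a20dd, 70456eb, 77bb5c3}.
59a20dd is among them, so fast-forward is possible.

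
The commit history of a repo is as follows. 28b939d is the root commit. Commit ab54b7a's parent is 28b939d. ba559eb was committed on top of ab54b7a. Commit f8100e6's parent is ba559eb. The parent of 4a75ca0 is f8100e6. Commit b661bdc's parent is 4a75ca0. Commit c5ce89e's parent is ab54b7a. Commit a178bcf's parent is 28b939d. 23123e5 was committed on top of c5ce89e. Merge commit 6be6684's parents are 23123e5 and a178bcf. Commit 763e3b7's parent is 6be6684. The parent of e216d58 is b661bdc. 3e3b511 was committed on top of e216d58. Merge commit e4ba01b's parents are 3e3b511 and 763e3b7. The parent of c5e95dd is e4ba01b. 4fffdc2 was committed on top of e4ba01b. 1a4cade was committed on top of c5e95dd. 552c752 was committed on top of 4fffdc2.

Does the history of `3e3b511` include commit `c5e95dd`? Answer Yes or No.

No

Ancestors of 3e3b511: {28b939d, 3e3b511, 4a75ca0, ab54b7a, b661bdc, ba559eb, e216d58, f8100e6}.
c5e95dd is not in that set, so it is not an ancestor of 3e3b511.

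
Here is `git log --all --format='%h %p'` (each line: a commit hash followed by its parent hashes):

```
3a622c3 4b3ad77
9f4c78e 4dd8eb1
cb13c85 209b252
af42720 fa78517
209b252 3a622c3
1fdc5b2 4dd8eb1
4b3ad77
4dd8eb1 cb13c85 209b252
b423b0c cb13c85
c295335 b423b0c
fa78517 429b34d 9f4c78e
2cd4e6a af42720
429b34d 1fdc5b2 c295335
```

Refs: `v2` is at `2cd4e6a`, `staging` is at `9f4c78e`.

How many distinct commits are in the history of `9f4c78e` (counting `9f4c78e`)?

6

Walking parent pointers from 9f4c78e: reachable set = {209b252, 3a622c3, 4b3ad77, 4dd8eb1, 9f4c78e, cb13c85}.
That is 6 commits.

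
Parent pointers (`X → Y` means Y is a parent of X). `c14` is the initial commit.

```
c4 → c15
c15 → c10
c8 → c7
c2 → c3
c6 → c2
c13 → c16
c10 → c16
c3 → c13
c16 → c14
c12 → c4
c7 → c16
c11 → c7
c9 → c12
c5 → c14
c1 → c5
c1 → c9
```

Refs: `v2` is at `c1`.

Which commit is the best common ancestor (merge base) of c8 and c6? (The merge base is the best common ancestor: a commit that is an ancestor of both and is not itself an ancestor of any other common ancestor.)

Ancestors of c8: {c14, c16, c7, c8}.
Ancestors of c6: {c13, c14, c16, c2, c3, c6}.
Common ancestors: {c14, c16}.
Among these, c16 is not an ancestor of any other common ancestor — it is the merge base.

c16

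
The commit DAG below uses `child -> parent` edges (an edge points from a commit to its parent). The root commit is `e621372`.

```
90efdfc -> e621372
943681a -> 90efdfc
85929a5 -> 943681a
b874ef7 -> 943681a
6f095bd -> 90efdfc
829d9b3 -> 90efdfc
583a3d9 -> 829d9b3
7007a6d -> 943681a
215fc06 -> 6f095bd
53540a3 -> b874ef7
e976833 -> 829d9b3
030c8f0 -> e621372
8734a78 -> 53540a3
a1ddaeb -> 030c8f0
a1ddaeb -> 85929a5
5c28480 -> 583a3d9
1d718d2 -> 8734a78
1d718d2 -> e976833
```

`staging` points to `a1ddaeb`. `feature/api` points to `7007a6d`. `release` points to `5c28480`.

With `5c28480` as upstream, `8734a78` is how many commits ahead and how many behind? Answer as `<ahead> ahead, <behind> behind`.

4 ahead, 3 behind

Reachable from 8734a78: {53540a3, 8734a78, 90efdfc, 943681a, b874ef7, e621372}.
Reachable from 5c28480: {583a3d9, 5c28480, 829d9b3, 90efdfc, e621372}.
Only in 8734a78's history (ahead): {53540a3, 8734a78, 943681a, b874ef7} — 4.
Only in 5c28480's history (behind): {583a3d9, 5c28480, 829d9b3} — 3.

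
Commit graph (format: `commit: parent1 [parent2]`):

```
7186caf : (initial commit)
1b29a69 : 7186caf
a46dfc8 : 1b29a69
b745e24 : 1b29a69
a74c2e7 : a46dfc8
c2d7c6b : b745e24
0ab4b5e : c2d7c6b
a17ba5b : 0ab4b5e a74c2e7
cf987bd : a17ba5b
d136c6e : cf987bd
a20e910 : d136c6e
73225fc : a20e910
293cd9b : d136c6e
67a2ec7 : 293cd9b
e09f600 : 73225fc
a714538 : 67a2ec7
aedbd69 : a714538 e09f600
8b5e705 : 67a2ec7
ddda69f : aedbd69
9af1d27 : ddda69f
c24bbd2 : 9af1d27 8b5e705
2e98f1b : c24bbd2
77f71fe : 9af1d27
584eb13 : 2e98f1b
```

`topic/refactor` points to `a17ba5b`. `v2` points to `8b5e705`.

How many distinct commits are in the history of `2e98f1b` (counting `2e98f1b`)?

Walking parent pointers from 2e98f1b: reachable set = {0ab4b5e, 1b29a69, 293cd9b, 2e98f1b, 67a2ec7, 7186caf, 73225fc, 8b5e705, 9af1d27, a17ba5b, a20e910, a46dfc8, a714538, a74c2e7, aedbd69, b745e24, c24bbd2, c2d7c6b, cf987bd, d136c6e, ddda69f, e09f600}.
That is 22 commits.

22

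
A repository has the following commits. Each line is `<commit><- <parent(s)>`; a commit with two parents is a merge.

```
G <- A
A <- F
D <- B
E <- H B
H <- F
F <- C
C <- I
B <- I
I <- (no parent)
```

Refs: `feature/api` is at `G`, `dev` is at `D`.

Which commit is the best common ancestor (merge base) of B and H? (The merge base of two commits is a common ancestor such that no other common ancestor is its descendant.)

Ancestors of B: {B, I}.
Ancestors of H: {C, F, H, I}.
Common ancestors: {I}.
The only common ancestor is I, so it is the merge base.

I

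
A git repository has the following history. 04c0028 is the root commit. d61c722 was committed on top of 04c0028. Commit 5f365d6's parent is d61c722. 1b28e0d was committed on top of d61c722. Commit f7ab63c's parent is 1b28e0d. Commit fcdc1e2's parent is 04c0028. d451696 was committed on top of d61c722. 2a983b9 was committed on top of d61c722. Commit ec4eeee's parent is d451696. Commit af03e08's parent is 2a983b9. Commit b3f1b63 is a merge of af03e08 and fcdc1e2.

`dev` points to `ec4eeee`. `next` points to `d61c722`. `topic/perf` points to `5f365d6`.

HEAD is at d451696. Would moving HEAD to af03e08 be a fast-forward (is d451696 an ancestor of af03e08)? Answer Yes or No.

A fast-forward from d451696 to af03e08 is possible iff d451696 is an ancestor of af03e08.
Ancestors of af03e08: {04c0028, 2a983b9, af03e08, d61c722}.
d451696 is not among them, so fast-forward is not possible.

No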